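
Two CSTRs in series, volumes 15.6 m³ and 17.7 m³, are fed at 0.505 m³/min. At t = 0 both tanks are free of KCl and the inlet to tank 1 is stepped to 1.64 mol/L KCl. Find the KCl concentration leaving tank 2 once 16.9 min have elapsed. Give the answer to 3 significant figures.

0.155 mol/L

Time constants: τᵢ = Vᵢ/Q for each well-mixed tank.
τ₁ = 15.6/0.505 = 30.891 min; τ₂ = 17.7/0.505 = 35.050 min.
Tank 1: C₁ = C_in(1 − e^(−t/τ₁)). Tank 2 (τ₁ ≠ τ₂): C₂ = C_in[1 − (τ₁ e^(−t/τ₁) − τ₂ e^(−t/τ₂))/(τ₁ − τ₂)].
At t = 16.9: e^(−t/τ₁) = 0.57864, e^(−t/τ₂) = 0.61744.
C₂ = 1.64·[1 − (30.891·0.57864 − 35.050·0.61744)/(-4.1584)] = 1.64·0.094304 = 0.15466 mol/L.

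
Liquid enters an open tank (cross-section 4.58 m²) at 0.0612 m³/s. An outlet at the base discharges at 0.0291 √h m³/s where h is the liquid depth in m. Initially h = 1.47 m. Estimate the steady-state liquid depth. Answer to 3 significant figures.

Unsteady balance on liquid volume: A dh/dt = Q_in − 0.0291 √h. At steady state dh/dt = 0:
Q_in = 0.0291 √h_ss ⇒ √h_ss = 0.0612/0.0291 = 2.1031.
h_ss = 2.1031² = 4.4230 m. (Since h₀ = 1.47 m < h_ss, the level will rise toward this value.)

4.42 m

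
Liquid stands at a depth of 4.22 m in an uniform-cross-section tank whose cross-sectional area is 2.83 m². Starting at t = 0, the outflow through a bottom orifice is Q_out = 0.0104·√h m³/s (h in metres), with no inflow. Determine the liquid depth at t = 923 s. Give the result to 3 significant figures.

With no inflow, A dh/dt = −0.0104 √h.
Separate and integrate: 2(√h − √h₀) = −(0.0104/A) t.
√h = √4.22 − 0.0104·923/(2·2.83) = 2.0543 − 1.6960 = 0.35829.
h = 0.35829² = 0.12837 m.

0.128 m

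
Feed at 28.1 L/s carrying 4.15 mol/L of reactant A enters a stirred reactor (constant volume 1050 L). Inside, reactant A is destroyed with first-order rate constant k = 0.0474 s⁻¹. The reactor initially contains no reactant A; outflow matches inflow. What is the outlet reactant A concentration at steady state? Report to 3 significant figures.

1.50 mol/L

Accumulation = in − out − consumed: V dC/dt = Q C_in − Q C − k V C.
Steady state (dC/dt = 0): C_ss = Q C_in/(Q + kV) = C_in/(1 + kV/Q).
C_ss = 28.1·4.15/(28.1 + 0.0474·1050) = 116.62/77.870 = 1.4976 mol/L.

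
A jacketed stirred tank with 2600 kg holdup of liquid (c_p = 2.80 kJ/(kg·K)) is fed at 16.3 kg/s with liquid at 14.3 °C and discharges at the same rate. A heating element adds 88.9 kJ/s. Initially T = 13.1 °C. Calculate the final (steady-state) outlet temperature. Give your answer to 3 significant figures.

16.2 °C

First-law balance (no shaft work): M c_p dT/dt = ṁ c_p (T_in − T) + 88.9.
At steady state dT/dt = 0 ⇒ T_ss = T_in + Q̇/(ṁ c_p) = 14.3 + 88.9/(16.3·2.80) = 16.248 °C.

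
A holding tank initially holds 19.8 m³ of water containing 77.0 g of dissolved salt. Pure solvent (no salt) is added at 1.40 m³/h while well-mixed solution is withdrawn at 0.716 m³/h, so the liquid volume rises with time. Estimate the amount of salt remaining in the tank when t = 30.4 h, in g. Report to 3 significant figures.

36.3 g

Let m(t) be the amount of salt. Volume: V(t) = V₀ + (Q_in − Q_out) t = 19.8 + 0.68400 t; V(30.4) = 40.594 m³.
No salt enters, so dm/dt = −Q_out · (m/V).
dm/m = −Q_out dt/(V₀ + 0.68400 t); integrating gives ln(m/m₀) = −(Q_out/(Q_in−Q_out)) ln(V/V₀).
m = m₀ (V₀/V)^(Q_out/(Q_in−Q_out)) = 77.0 × (19.8/40.594)^(1.0468) = 36.317 g.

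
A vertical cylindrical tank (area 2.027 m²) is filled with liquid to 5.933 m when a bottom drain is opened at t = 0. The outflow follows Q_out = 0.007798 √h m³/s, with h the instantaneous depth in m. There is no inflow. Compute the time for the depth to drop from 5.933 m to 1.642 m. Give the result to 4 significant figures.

600.1 s

Volume balance on the tank: A dh/dt = −0.007798 √h.
This is separable: 2 d(√h)/dt = −0.007798/A, so √h = √h₀ − (0.007798/(2A)) t.
t = 2A(√h₀ − √h)/0.007798 = 2·2.027·(√5.933 − √1.642)/0.007798
  = 4.05400 × (2.43578 − 1.28141) / 0.007798 = 600.130 s.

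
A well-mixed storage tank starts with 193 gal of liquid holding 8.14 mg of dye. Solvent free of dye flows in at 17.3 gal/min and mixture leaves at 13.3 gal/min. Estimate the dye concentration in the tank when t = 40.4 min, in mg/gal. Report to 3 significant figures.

Total volume: dV/dt = Q_in − Q_out = 4.0000 gal/min, so V(t) = 193 + 4.0000 t and V(40.4) = 354.60 gal.
Solute balance: dm/dt = 0 − Q_out C = −Q_out m/V(t).
Separate: dm/m = −Q_out dt/V(t) ⇒ ln(m/m₀) = −(Q_out/(Q_in−Q_out)) ln(V/V₀).
m = m₀ (V₀/V)^(Q_out/(Q_in−Q_out)) = 8.14 × (193/354.60)^(3.3250) = 1.0770 mg.
C = m/V = 1.0770/354.60 = 0.0030373 mg/gal.

0.00304 mg/gal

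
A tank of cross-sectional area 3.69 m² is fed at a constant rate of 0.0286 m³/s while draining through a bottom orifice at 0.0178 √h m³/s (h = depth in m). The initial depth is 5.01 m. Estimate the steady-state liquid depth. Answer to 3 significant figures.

Level balance: A dh/dt = 0.0286 − 0.0178 √h. Setting dh/dt = 0:
Q_in = 0.0178 √h_ss ⇒ √h_ss = 0.0286/0.0178 = 1.6067.
h_ss = 1.6067² = 2.5816 m. (Since h₀ = 5.01 m > h_ss, the level will fall toward this value.)

2.58 m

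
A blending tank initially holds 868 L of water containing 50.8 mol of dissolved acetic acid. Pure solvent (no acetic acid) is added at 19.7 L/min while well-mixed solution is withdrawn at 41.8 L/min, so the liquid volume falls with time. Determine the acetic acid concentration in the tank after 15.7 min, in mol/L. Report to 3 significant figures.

Let m(t) be the amount of acetic acid. Volume: V(t) = V₀ + (Q_in − Q_out) t = 868 − 22.100 t; V(15.7) = 521.03 L.
Species balance (pure solvent in): dm/dt = −Q_out · m/V(t).
Separate: dm/m = −Q_out dt/V(t) ⇒ ln(m/m₀) = −(Q_out/(Q_in−Q_out)) ln(V/V₀).
m = m₀ (V₀/V)^(Q_out/(Q_in−Q_out)) = 50.8 × (868/521.03)^(-1.8914) = 19.347 mol.
C = m/V = 19.347/521.03 = 0.037133 mol/L.

0.0371 mol/L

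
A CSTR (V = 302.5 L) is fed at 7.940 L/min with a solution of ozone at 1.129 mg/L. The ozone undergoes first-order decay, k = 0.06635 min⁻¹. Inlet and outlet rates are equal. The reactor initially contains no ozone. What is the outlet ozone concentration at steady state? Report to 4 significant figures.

Accumulation = in − out − consumed: V dC/dt = Q C_in − Q C − k V C.
At steady state: 0 = Q C_in − (Q + kV) C_ss, so C_ss = Q C_in/(Q + kV).
C_ss = 7.940·1.129/(7.940 + 0.06635·302.5) = 8.96426/28.0109 = 0.320028 mg/L.

0.3200 mg/L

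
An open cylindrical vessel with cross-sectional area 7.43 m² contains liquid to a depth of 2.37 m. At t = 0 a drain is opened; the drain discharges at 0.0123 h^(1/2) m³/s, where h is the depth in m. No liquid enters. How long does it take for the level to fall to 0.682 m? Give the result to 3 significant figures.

A dh/dt = −Q_out = −0.0123 √h.
Separate and integrate: 2(√h − √h₀) = −(0.0123/A) t.
t = 2A(√h₀ − √h)/0.0123 = 2·7.43·(√2.37 − √0.682)/0.0123
  = 14.860 × (1.5395 − 0.82583) / 0.0123 = 862.18 s.

862 s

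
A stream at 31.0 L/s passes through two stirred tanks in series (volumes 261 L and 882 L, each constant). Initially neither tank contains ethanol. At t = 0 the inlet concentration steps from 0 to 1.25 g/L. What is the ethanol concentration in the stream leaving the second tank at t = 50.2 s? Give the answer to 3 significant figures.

Each tank obeys Vᵢ dCᵢ/dt = Q(Cᵢ₋₁ − Cᵢ), so τᵢ = Vᵢ/Q.
τ₁ = 261/31.0 = 8.4194 s; τ₂ = 882/31.0 = 28.452 s.
Solving the cascade with C₁(0)=C₂(0)=0 gives C₂(t) = C_in[1 − (τ₁ e^(−t/τ₁) − τ₂ e^(−t/τ₂))/(τ₁ − τ₂)].
At t = 50.2: e^(−t/τ₁) = 0.0025736, e^(−t/τ₂) = 0.17129.
C₂ = 1.25·[1 − (8.4194·0.0025736 − 28.452·0.17129)/(-20.032)] = 1.25·0.75780 = 0.94725 g/L.

0.947 g/L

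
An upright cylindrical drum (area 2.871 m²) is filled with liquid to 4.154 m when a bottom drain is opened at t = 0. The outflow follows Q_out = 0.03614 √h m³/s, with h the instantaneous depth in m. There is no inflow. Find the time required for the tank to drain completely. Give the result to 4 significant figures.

A dh/dt = −Q_out = −0.03614 √h.
Separate and integrate: 2(√h − √h₀) = −(0.03614/A) t.
Tank is empty when √h = 0: t_empty = 2A√h₀/0.03614.
t_empty = 2·2.871·√4.154/0.03614 = 5.74200·2.03814/0.03614 = 323.823 s.

323.8 s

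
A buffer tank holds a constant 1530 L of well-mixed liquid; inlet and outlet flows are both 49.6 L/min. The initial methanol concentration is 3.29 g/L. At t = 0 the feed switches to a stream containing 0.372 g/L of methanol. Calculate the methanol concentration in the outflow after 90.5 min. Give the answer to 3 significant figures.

Species balance on the tank: V dC/dt = Q(C_in − C).
Time constant τ = V/Q = 1530/49.6 = 30.847 min.
Solution: C(t) = C_in + (C₀ − C_in) e^(−t/τ).
C(90.5) = 0.372 + (3.29 − 0.372)·e^(−90.5/30.847) = 0.372 + (2.9180)·0.053192 = 0.52721 g/L.

0.527 g/L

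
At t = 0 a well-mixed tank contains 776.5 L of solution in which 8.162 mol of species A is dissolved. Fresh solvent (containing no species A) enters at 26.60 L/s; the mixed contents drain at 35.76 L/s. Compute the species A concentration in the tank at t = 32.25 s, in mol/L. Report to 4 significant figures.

Total volume: dV/dt = Q_in − Q_out = -9.16000 L/s, so V(t) = 776.5 − 9.16000 t and V(32.25) = 481.090 L.
Solute balance: dm/dt = 0 − Q_out C = −Q_out m/V(t).
dm/m = −Q_out dt/(V₀ − 9.16000 t); integrating gives ln(m/m₀) = −(Q_out/(Q_in−Q_out)) ln(V/V₀).
m = m₀ (V₀/V)^(Q_out/(Q_in−Q_out)) = 8.162 × (776.5/481.090)^(-3.90393) = 1.25925 mol.
C = m/V = 1.25925/481.090 = 0.00261748 mol/L.

0.002617 mol/L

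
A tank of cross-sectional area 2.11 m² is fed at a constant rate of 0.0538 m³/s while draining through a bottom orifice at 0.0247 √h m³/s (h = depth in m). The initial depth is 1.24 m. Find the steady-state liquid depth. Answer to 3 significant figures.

A dh/dt = Q_in − 0.0247 √h. Steady state requires inflow = outflow:
Q_in = 0.0247 √h_ss ⇒ √h_ss = 0.0538/0.0247 = 2.1781.
h_ss = 2.1781² = 4.7443 m. (Since h₀ = 1.24 m < h_ss, the level will rise toward this value.)

4.74 m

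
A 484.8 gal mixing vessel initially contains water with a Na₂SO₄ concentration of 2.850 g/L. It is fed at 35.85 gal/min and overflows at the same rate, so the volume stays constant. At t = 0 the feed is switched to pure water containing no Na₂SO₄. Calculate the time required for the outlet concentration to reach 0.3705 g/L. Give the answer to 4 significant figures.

27.59 min

Accumulation = in − out for the solute gives V dC/dt = Q(C_in − C), so τ = V/Q = 13.5230 min.
C(t) = C_in + (C₀ − C_in) e^(−t/τ). Set C = 0.3705 and solve for t:
e^(−t/τ) = (C − C_in)/(C₀ − C_in) = (0.3705 − 0)/(2.850 − 0) = 0.130000
t = −τ ln(…) = 13.5230 × 2.04022 = 27.5899 min.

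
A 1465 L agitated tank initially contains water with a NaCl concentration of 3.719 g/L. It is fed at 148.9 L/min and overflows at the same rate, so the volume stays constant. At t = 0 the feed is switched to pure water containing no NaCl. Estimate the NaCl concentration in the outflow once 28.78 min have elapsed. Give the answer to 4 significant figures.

0.1995 g/L

Species balance on the tank: V dC/dt = Q(C_in − C).
So dC/dt = (C_in − C)/τ with τ = V/Q = 1465/148.9 = 9.83882 min.
Solution: C(t) = C_in + (C₀ − C_in) e^(−t/τ).
C(28.78) = 0 + (3.719 − 0)·e^(−28.78/9.83882) = 0 + (3.71900)·0.0536567 = 0.199549 g/L.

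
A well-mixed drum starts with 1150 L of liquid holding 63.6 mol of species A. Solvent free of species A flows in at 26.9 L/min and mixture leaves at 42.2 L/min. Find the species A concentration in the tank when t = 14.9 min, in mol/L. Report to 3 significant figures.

Let m(t) be the amount of species A. Volume: V(t) = V₀ + (Q_in − Q_out) t = 1150 − 15.300 t; V(14.9) = 922.03 L.
No species A enters, so dm/dt = −Q_out · (m/V).
Separate: dm/m = −Q_out dt/V(t) ⇒ ln(m/m₀) = −(Q_out/(Q_in−Q_out)) ln(V/V₀).
m = m₀ (V₀/V)^(Q_out/(Q_in−Q_out)) = 63.6 × (1150/922.03)^(-2.7582) = 34.578 mol.
C = m/V = 34.578/922.03 = 0.037502 mol/L.

0.0375 mol/L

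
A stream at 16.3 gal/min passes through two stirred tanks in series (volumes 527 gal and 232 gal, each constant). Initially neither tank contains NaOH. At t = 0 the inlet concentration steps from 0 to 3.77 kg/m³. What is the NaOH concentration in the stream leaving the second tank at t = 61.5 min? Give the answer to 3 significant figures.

2.80 kg/m³

Time constants: τᵢ = Vᵢ/Q for each well-mixed tank.
τ₁ = 527/16.3 = 32.331 min; τ₂ = 232/16.3 = 14.233 min.
Tank 1: C₁ = C_in(1 − e^(−t/τ₁)). Tank 2 (τ₁ ≠ τ₂): C₂ = C_in[1 − (τ₁ e^(−t/τ₁) − τ₂ e^(−t/τ₂))/(τ₁ − τ₂)].
At t = 61.5: e^(−t/τ₁) = 0.14924, e^(−t/τ₂) = 0.013288.
C₂ = 3.77·[1 − (32.331·0.14924 − 14.233·0.013288)/(18.098)] = 3.77·0.74384 = 2.8043 kg/m³.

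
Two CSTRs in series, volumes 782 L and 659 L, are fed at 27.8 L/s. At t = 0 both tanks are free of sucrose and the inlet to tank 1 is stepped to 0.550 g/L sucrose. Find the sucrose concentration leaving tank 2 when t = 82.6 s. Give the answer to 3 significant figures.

Species balance on tank i: dCᵢ/dt = (Cᵢ₋₁ − Cᵢ)/τᵢ with τᵢ = Vᵢ/Q.
τ₁ = 782/27.8 = 28.129 s; τ₂ = 659/27.8 = 23.705 s.
Tank 1: C₁ = C_in(1 − e^(−t/τ₁)). Tank 2 (τ₁ ≠ τ₂): C₂ = C_in[1 − (τ₁ e^(−t/τ₁) − τ₂ e^(−t/τ₂))/(τ₁ − τ₂)].
At t = 82.6: e^(−t/τ₁) = 0.053055, e^(−t/τ₂) = 0.030669.
C₂ = 0.550·[1 − (28.129·0.053055 − 23.705·0.030669)/(4.4245)] = 0.550·0.82701 = 0.45485 g/L.

0.455 g/L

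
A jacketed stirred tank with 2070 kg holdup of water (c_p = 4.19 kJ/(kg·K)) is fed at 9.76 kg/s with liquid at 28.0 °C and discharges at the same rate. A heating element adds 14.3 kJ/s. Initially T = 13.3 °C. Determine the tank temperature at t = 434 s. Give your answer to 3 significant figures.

26.4 °C

Energy balance: M c_p dT/dt = ṁ c_p (T_in − T) + 14.3.
Rearrange: dT/dt = (T_ss − T)/τ with τ = M/ṁ = 212.09 s and T_ss = T_in + Q̇/(ṁ c_p) = 28.350 °C.
This is linear first-order; T(t) = T_ss + (T₀ − T_ss) e^(−t/τ).
T(434) = 28.350 + (-15.050)·e^(−434/212.09) = 28.350 + (-15.050)·0.12921 = 26.405 °C.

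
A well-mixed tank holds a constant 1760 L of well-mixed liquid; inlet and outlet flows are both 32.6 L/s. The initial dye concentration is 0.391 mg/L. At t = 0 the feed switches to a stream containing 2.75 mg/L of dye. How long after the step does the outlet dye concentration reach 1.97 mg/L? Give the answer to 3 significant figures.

59.7 s

Species balance: V dC/dt = Q(C_in − C) ⇒ τ = V/Q = 53.988 s.
C(t) = C_in + (C₀ − C_in) e^(−t/τ). Set C = 1.97 and solve for t:
e^(−t/τ) = (C − C_in)/(C₀ − C_in) = (1.97 − 2.75)/(0.391 − 2.75) = 0.33065
t = −τ ln(…) = 53.988 × 1.1067 = 59.748 s.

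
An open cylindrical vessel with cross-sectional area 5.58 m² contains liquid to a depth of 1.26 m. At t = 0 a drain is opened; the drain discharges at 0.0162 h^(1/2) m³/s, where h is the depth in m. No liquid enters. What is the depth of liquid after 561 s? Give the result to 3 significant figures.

0.0950 m

A dh/dt = −Q_out = −0.0162 √h.
This is separable: 2 d(√h)/dt = −0.0162/A, so √h = √h₀ − (0.0162/(2A)) t.
√h = √1.26 − 0.0162·561/(2·5.58) = 1.1225 − 0.81435 = 0.30814.
h = 0.30814² = 0.094952 m.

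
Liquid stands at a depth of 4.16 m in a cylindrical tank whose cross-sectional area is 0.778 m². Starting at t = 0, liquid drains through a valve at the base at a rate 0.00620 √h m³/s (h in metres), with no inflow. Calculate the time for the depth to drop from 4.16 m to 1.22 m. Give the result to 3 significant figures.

235 s

Unsteady balance on liquid volume: A dh/dt = −0.00620 √h.
This is separable: 2 d(√h)/dt = −0.00620/A, so √h = √h₀ − (0.00620/(2A)) t.
t = 2A(√h₀ − √h)/0.00620 = 2·0.778·(√4.16 − √1.22)/0.00620
  = 1.5560 × (2.0396 − 1.1045) / 0.00620 = 234.67 s.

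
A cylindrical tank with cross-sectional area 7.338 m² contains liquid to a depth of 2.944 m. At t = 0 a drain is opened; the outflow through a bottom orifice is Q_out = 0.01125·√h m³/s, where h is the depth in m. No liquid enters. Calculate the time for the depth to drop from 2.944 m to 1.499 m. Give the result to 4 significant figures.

A dh/dt = −Q_out = −0.01125 √h.
This is separable: 2 d(√h)/dt = −0.01125/A, so √h = √h₀ − (0.01125/(2A)) t.
t = 2A(√h₀ − √h)/0.01125 = 2·7.338·(√2.944 − √1.499)/0.01125
  = 14.6760 × (1.71581 − 1.22434) / 0.01125 = 641.142 s.

641.1 s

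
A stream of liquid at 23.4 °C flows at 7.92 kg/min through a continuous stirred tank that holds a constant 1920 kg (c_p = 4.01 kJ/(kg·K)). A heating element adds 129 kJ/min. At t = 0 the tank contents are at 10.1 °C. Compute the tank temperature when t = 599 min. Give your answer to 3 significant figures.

M c_p dT/dt = ṁ c_p (T_in − T) + Q̇.
τ = M/ṁ = 242.42 min; T_ss = T_in + Q̇/(ṁ c_p) = 23.4 + 129/(7.92·4.01) = 27.462 °C.
Solution: T(t) = T_ss + (T₀ − T_ss) e^(−t/τ).
T(599) = 27.462 + (-17.362)·e^(−599/242.42) = 27.462 + (-17.362)·0.084511 = 25.995 °C.

26.0 °C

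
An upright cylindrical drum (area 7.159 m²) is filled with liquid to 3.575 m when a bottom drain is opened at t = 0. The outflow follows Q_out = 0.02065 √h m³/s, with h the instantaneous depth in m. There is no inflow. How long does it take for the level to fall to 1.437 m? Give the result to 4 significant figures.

A dh/dt = −Q_out = −0.02065 √h.
∫ h^(−1/2) dh = −(0.02065/A) ∫ dt, giving 2√h = 2√h₀ − (0.02065/A) t.
t = 2A(√h₀ − √h)/0.02065 = 2·7.159·(√3.575 − √1.437)/0.02065
  = 14.3180 × (1.89077 − 1.19875) / 0.02065 = 479.821 s.

479.8 s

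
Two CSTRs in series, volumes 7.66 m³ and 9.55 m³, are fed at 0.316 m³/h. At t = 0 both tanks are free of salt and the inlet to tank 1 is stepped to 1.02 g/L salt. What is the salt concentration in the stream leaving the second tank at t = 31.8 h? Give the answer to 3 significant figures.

0.334 g/L

Time constants: τᵢ = Vᵢ/Q for each well-mixed tank.
τ₁ = 7.66/0.316 = 24.241 h; τ₂ = 9.55/0.316 = 30.222 h.
Solving the cascade with C₁(0)=C₂(0)=0 gives C₂(t) = C_in[1 − (τ₁ e^(−t/τ₁) − τ₂ e^(−t/τ₂))/(τ₁ − τ₂)].
At t = 31.8: e^(−t/τ₁) = 0.26932, e^(−t/τ₂) = 0.34916.
C₂ = 1.02·[1 − (24.241·0.26932 − 30.222·0.34916)/(-5.9810)] = 1.02·0.32727 = 0.33381 g/L.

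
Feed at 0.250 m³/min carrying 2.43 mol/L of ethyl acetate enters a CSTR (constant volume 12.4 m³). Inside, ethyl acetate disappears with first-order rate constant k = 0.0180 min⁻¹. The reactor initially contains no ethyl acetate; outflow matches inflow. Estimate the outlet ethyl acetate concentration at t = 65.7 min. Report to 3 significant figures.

1.18 mol/L

Accumulation = in − out − consumed: V dC/dt = Q C_in − Q C − k V C.
dC/dt = (Q/V) C_in − (Q/V + k) C; effective rate a = Q/V + k = 0.020161 + 0.0180 = 0.038161 min⁻¹.
C_ss = Q C_in/(Q + kV) = 1.2838 mol/L; C(t) = C_ss + (C₀ − C_ss) e^(−a t).
C(65.7) = 1.2838 + (-1.2838)·e^(−0.038161·65.7) = 1.2838 + (-1.2838)·0.081496 = 1.1792 mol/L.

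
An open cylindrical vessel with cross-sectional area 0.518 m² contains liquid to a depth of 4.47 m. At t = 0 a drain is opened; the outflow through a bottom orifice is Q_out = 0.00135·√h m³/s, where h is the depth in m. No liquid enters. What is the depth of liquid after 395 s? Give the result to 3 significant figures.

2.56 m

A dh/dt = −Q_out = −0.00135 √h.
This is separable: 2 d(√h)/dt = −0.00135/A, so √h = √h₀ − (0.00135/(2A)) t.
√h = √4.47 − 0.00135·395/(2·0.518) = 2.1142 − 0.51472 = 1.5995.
h = 1.5995² = 2.5585 m.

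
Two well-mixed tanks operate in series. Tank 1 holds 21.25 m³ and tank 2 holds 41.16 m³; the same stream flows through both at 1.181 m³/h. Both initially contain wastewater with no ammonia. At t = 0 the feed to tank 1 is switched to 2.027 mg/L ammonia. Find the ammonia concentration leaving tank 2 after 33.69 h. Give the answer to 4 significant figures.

0.7658 mg/L

Each tank obeys Vᵢ dCᵢ/dt = Q(Cᵢ₋₁ − Cᵢ), so τᵢ = Vᵢ/Q.
τ₁ = 21.25/1.181 = 17.9932 h; τ₂ = 41.16/1.181 = 34.8518 h.
Tank 1: C₁ = C_in(1 − e^(−t/τ₁)). Tank 2 (τ₁ ≠ τ₂): C₂ = C_in[1 − (τ₁ e^(−t/τ₁) − τ₂ e^(−t/τ₂))/(τ₁ − τ₂)].
At t = 33.69: e^(−t/τ₁) = 0.153759, e^(−t/τ₂) = 0.380350.
C₂ = 2.027·[1 − (17.9932·0.153759 − 34.8518·0.380350)/(-16.8586)] = 2.027·0.377809 = 0.765819 mg/L.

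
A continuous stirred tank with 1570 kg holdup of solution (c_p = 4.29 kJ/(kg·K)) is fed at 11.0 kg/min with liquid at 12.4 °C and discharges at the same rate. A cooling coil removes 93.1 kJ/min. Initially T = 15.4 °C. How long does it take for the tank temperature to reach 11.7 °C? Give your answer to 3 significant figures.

Unsteady energy balance on the tank contents: M c_p dT/dt = ṁ c_p (T_in − T) − 93.1.
τ = M/ṁ = 142.73 min; T_ss = T_in − Q̇/(ṁ c_p) = 10.427 °C.
T(t) = T_ss + (T₀ − T_ss) e^(−t/τ). Set T = 11.7:
e^(−t/τ) = (11.7 − 10.427)/(15.4 − 10.427) = 0.25596
t = −142.73 · ln(0.25596) = 194.50 min.

194 min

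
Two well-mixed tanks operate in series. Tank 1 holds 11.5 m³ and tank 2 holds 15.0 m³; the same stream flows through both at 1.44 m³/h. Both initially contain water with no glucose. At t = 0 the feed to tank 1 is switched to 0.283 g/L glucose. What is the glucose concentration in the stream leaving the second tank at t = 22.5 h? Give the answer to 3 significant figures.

Each tank obeys Vᵢ dCᵢ/dt = Q(Cᵢ₋₁ − Cᵢ), so τᵢ = Vᵢ/Q.
τ₁ = 11.5/1.44 = 7.9861 h; τ₂ = 15.0/1.44 = 10.417 h.
Tank 1: C₁ = C_in(1 − e^(−t/τ₁)). Tank 2 (τ₁ ≠ τ₂): C₂ = C_in[1 − (τ₁ e^(−t/τ₁) − τ₂ e^(−t/τ₂))/(τ₁ − τ₂)].
At t = 22.5: e^(−t/τ₁) = 0.059762, e^(−t/τ₂) = 0.11533.
C₂ = 0.283·[1 − (7.9861·0.059762 − 10.417·0.11533)/(-2.4306)] = 0.283·0.70211 = 0.19870 g/L.

0.199 g/L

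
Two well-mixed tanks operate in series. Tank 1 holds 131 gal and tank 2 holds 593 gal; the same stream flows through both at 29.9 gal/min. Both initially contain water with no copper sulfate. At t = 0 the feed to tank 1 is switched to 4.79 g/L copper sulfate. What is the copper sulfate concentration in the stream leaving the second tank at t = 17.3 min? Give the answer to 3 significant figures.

Time constants: τᵢ = Vᵢ/Q for each well-mixed tank.
τ₁ = 131/29.9 = 4.3813 min; τ₂ = 593/29.9 = 19.833 min.
Solving the cascade with C₁(0)=C₂(0)=0 gives C₂(t) = C_in[1 − (τ₁ e^(−t/τ₁) − τ₂ e^(−t/τ₂))/(τ₁ − τ₂)].
At t = 17.3: e^(−t/τ₁) = 0.019281, e^(−t/τ₂) = 0.41799.
C₂ = 4.79·[1 − (4.3813·0.019281 − 19.833·0.41799)/(-15.452)] = 4.79·0.46895 = 2.2463 g/L.

2.25 g/L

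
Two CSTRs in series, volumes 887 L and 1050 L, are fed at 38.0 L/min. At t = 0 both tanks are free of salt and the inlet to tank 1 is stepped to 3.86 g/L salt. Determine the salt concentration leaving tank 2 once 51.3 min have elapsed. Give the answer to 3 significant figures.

Species balance on tank i: dCᵢ/dt = (Cᵢ₋₁ − Cᵢ)/τᵢ with τᵢ = Vᵢ/Q.
τ₁ = 887/38.0 = 23.342 min; τ₂ = 1050/38.0 = 27.632 min.
Tank 1: C₁ = C_in(1 − e^(−t/τ₁)). Tank 2 (τ₁ ≠ τ₂): C₂ = C_in[1 − (τ₁ e^(−t/τ₁) − τ₂ e^(−t/τ₂))/(τ₁ − τ₂)].
At t = 51.3: e^(−t/τ₁) = 0.11105, e^(−t/τ₂) = 0.15621.
C₂ = 3.86·[1 − (23.342·0.11105 − 27.632·0.15621)/(-4.2895)] = 3.86·0.59808 = 2.3086 g/L.

2.31 g/L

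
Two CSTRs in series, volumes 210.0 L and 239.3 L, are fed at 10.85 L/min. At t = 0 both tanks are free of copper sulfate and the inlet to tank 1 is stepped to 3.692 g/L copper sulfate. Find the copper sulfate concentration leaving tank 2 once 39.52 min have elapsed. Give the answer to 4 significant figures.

Time constants: τᵢ = Vᵢ/Q for each well-mixed tank.
τ₁ = 210.0/10.85 = 19.3548 min; τ₂ = 239.3/10.85 = 22.0553 min.
Solving the cascade with C₁(0)=C₂(0)=0 gives C₂(t) = C_in[1 − (τ₁ e^(−t/τ₁) − τ₂ e^(−t/τ₂))/(τ₁ − τ₂)].
At t = 39.52: e^(−t/τ₁) = 0.129786, e^(−t/τ₂) = 0.166650.
C₂ = 3.692·[1 − (19.3548·0.129786 − 22.0553·0.166650)/(-2.70046)] = 3.692·0.569139 = 2.10126 g/L.

2.101 g/L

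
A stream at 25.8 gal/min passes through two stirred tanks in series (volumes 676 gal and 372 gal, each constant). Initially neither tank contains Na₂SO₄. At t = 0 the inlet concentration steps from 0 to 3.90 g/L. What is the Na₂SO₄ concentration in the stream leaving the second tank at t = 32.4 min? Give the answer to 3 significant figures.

Time constants: τᵢ = Vᵢ/Q for each well-mixed tank.
τ₁ = 676/25.8 = 26.202 min; τ₂ = 372/25.8 = 14.419 min.
Tank 1: C₁ = C_in(1 − e^(−t/τ₁)). Tank 2 (τ₁ ≠ τ₂): C₂ = C_in[1 − (τ₁ e^(−t/τ₁) − τ₂ e^(−t/τ₂))/(τ₁ − τ₂)].
At t = 32.4: e^(−t/τ₁) = 0.29038, e^(−t/τ₂) = 0.10571.
C₂ = 3.90·[1 − (26.202·0.29038 − 14.419·0.10571)/(11.783)] = 3.90·0.48364 = 1.8862 g/L.

1.89 g/L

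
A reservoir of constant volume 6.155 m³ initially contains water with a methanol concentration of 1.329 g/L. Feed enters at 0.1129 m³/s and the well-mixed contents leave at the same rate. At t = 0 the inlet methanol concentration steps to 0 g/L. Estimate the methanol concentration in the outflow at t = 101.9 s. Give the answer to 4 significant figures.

0.2050 g/L

Species balance on the tank: V dC/dt = Q(C_in − C).
Rewrite as dC/dt + C/τ = C_in/τ, τ = V/Q = 54.5173 s.
This is linear first-order; C(t) = C_in + (C₀ − C_in) e^(−t/τ).
C(101.9) = 0 + (1.329 − 0)·e^(−101.9/54.5173) = 0 + (1.32900)·0.154257 = 0.205008 g/L.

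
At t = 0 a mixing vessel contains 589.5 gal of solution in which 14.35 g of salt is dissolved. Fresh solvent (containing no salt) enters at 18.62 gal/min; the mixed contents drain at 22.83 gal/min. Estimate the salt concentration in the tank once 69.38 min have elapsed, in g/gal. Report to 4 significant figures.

Total volume: dV/dt = Q_in − Q_out = -4.21000 gal/min, so V(t) = 589.5 − 4.21000 t and V(69.38) = 297.410 gal.
No salt enters, so dm/dt = −Q_out · (m/V).
Separate: dm/m = −Q_out dt/V(t) ⇒ ln(m/m₀) = −(Q_out/(Q_in−Q_out)) ln(V/V₀).
m = m₀ (V₀/V)^(Q_out/(Q_in−Q_out)) = 14.35 × (589.5/297.410)^(-5.42280) = 0.351225 g.
C = m/V = 0.351225/297.410 = 0.00118095 g/gal.

0.001181 g/gal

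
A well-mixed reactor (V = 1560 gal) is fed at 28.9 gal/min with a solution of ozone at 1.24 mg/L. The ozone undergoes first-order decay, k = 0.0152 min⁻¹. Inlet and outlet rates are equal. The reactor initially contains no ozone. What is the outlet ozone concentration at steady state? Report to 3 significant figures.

0.681 mg/L

Accumulation = in − out − consumed: V dC/dt = Q C_in − Q C − k V C.
At steady state: 0 = Q C_in − (Q + kV) C_ss, so C_ss = Q C_in/(Q + kV).
C_ss = 28.9·1.24/(28.9 + 0.0152·1560) = 35.836/52.612 = 0.68114 mg/L.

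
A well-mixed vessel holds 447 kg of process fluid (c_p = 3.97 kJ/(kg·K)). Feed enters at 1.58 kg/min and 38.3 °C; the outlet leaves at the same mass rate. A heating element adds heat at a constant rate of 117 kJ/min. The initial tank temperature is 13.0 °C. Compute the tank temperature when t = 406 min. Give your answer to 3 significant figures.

46.5 °C

Unsteady energy balance on the tank contents: M c_p dT/dt = ṁ c_p (T_in − T) + 117.
τ = M/ṁ = 282.91 min; T_ss = T_in + Q̇/(ṁ c_p) = 38.3 + 117/(1.58·3.97) = 56.953 °C.
Integrating: T(t) = T_ss + (T₀ − T_ss) e^(−t/τ).
T(406) = 56.953 + (-43.953)·e^(−406/282.91) = 56.953 + (-43.953)·0.23810 = 46.488 °C.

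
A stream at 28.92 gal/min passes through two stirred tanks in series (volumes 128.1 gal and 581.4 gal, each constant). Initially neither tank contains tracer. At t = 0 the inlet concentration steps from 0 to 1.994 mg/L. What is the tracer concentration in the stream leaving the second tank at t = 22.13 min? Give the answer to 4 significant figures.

1.147 mg/L

Time constants: τᵢ = Vᵢ/Q for each well-mixed tank.
τ₁ = 128.1/28.92 = 4.42946 min; τ₂ = 581.4/28.92 = 20.1037 min.
Solving the cascade with C₁(0)=C₂(0)=0 gives C₂(t) = C_in[1 − (τ₁ e^(−t/τ₁) − τ₂ e^(−t/τ₂))/(τ₁ − τ₂)].
At t = 22.13: e^(−t/τ₁) = 0.00676432, e^(−t/τ₂) = 0.332608.
C₂ = 1.994·[1 − (4.42946·0.00676432 − 20.1037·0.332608)/(-15.6743)] = 1.994·0.575310 = 1.14717 mg/L.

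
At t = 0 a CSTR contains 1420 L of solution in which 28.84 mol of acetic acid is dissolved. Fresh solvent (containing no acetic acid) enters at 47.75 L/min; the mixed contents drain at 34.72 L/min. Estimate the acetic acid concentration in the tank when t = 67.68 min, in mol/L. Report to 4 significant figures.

0.003459 mol/L

Let m(t) be the amount of acetic acid. Volume: V(t) = V₀ + (Q_in − Q_out) t = 1420 + 13.0300 t; V(67.68) = 2301.87 L.
Species balance (pure solvent in): dm/dt = −Q_out · m/V(t).
Separate: dm/m = −Q_out dt/V(t) ⇒ ln(m/m₀) = −(Q_out/(Q_in−Q_out)) ln(V/V₀).
m = m₀ (V₀/V)^(Q_out/(Q_in−Q_out)) = 28.84 × (1420/2301.87)^(2.66462) = 7.96119 mol.
C = m/V = 7.96119/2301.87 = 0.00345857 mol/L.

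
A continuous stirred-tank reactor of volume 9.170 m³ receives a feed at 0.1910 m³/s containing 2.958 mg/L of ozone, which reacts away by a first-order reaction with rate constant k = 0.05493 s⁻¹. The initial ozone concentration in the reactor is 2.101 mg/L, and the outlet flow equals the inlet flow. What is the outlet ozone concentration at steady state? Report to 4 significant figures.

Species balance: V dC/dt = Q C_in − Q C − k V C.
Steady state (dC/dt = 0): C_ss = Q C_in/(Q + kV) = C_in/(1 + kV/Q).
C_ss = 0.1910·2.958/(0.1910 + 0.05493·9.170) = 0.564978/0.694708 = 0.813260 mg/L.

0.8133 mg/L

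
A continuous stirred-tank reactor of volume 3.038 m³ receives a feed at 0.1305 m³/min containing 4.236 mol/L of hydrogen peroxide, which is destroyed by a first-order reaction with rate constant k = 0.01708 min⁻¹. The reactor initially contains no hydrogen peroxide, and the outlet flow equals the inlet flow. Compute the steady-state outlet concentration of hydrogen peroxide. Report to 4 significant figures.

V dC/dt = Q(C_in − C) − k V C.
At steady state: 0 = Q C_in − (Q + kV) C_ss, so C_ss = Q C_in/(Q + kV).
C_ss = 0.1305·4.236/(0.1305 + 0.01708·3.038) = 0.552798/0.182389 = 3.03087 mol/L.

3.031 mol/L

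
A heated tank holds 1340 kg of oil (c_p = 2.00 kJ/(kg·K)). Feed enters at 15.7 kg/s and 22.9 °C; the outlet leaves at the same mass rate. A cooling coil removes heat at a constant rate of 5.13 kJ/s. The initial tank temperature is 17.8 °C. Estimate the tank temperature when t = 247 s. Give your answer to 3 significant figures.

Heat balance on the well-mixed liquid: M c_p dT/dt = ṁ c_p (T_in − T) − 5.13.
Rearrange: dT/dt = (T_ss − T)/τ with τ = M/ṁ = 85.350 s and T_ss = T_in − Q̇/(ṁ c_p) = 22.737 °C.
Solution: T(t) = T_ss + (T₀ − T_ss) e^(−t/τ).
T(247) = 22.737 + (-4.9366)·e^(−247/85.350) = 22.737 + (-4.9366)·0.055357 = 22.463 °C.

22.5 °C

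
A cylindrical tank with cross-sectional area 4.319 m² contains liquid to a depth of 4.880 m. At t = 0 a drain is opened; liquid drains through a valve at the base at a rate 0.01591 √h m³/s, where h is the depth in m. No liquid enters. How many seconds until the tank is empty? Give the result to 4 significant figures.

1199 s

Mass balance (ρ constant): A dh/dt = −0.01591 √h.
This is separable: 2 d(√h)/dt = −0.01591/A, so √h = √h₀ − (0.01591/(2A)) t.
Set h = 0: 2√h₀ = (0.01591/A) t_empty ⇒ t_empty = 2A√h₀/0.01591.
t_empty = 2·4.319·√4.880/0.01591 = 8.63800·2.20907/0.01591 = 1199.37 s.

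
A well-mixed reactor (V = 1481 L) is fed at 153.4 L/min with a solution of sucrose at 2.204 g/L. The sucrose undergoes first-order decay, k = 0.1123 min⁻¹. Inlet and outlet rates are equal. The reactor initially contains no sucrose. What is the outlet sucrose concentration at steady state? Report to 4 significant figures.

1.057 g/L

Accumulation = in − out − consumed: V dC/dt = Q C_in − Q C − k V C.
Steady state (dC/dt = 0): C_ss = Q C_in/(Q + kV) = C_in/(1 + kV/Q).
C_ss = 153.4·2.204/(153.4 + 0.1123·1481) = 338.094/319.716 = 1.05748 g/L.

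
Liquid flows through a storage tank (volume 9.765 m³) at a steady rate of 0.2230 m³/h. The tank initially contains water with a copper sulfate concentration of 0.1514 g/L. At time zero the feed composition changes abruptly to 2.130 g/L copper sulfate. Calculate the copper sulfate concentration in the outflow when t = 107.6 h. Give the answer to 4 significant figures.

1.960 g/L

Species balance on the tank: V dC/dt = Q(C_in − C).
Time constant τ = V/Q = 9.765/0.2230 = 43.7892 h.
Solution: C(t) = C_in + (C₀ − C_in) e^(−t/τ).
C(107.6) = 2.130 + (0.1514 − 2.130)·e^(−107.6/43.7892) = 2.130 + (-1.97860)·0.0856724 = 1.96049 g/L.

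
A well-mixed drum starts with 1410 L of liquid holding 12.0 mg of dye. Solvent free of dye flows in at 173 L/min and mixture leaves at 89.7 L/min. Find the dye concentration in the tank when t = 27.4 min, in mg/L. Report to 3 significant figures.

0.00115 mg/L

Total volume: dV/dt = Q_in − Q_out = 83.300 L/min, so V(t) = 1410 + 83.300 t and V(27.4) = 3692.4 L.
No dye enters, so dm/dt = −Q_out · (m/V).
Separate: dm/m = −Q_out dt/V(t) ⇒ ln(m/m₀) = −(Q_out/(Q_in−Q_out)) ln(V/V₀).
m = m₀ (V₀/V)^(Q_out/(Q_in−Q_out)) = 12.0 × (1410/3692.4)^(1.0768) = 4.2557 mg.
C = m/V = 4.2557/3692.4 = 0.0011525 mg/L.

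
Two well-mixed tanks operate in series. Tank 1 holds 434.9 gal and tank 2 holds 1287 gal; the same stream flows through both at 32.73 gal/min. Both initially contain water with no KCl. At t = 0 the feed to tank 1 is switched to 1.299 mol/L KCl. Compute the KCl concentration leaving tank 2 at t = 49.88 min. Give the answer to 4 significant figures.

0.7627 mol/L

Time constants: τᵢ = Vᵢ/Q for each well-mixed tank.
τ₁ = 434.9/32.73 = 13.2875 min; τ₂ = 1287/32.73 = 39.3217 min.
Solving the cascade with C₁(0)=C₂(0)=0 gives C₂(t) = C_in[1 − (τ₁ e^(−t/τ₁) − τ₂ e^(−t/τ₂))/(τ₁ − τ₂)].
At t = 49.88: e^(−t/τ₁) = 0.0234261, e^(−t/τ₂) = 0.281250.
C₂ = 1.299·[1 − (13.2875·0.0234261 − 39.3217·0.281250)/(-26.0342)] = 1.299·0.587160 = 0.762720 mol/L.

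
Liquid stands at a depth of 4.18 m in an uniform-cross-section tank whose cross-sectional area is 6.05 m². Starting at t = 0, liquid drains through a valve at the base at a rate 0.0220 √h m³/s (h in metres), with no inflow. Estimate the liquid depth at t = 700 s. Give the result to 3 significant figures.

With no inflow, A dh/dt = −0.0220 √h.
∫ h^(−1/2) dh = −(0.0220/A) ∫ dt, giving 2√h = 2√h₀ − (0.0220/A) t.
√h = √4.18 − 0.0220·700/(2·6.05) = 2.0445 − 1.2727 = 0.77178.
h = 0.77178² = 0.59564 m.

0.596 m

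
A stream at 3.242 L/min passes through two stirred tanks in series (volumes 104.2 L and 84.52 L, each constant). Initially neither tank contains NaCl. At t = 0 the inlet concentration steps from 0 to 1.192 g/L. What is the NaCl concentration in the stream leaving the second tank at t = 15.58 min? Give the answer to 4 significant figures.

Species balance on tank i: dCᵢ/dt = (Cᵢ₋₁ − Cᵢ)/τᵢ with τᵢ = Vᵢ/Q.
τ₁ = 104.2/3.242 = 32.1407 min; τ₂ = 84.52/3.242 = 26.0703 min.
Solving the cascade with C₁(0)=C₂(0)=0 gives C₂(t) = C_in[1 − (τ₁ e^(−t/τ₁) − τ₂ e^(−t/τ₂))/(τ₁ − τ₂)].
At t = 15.58: e^(−t/τ₁) = 0.615855, e^(−t/τ₂) = 0.550123.
C₂ = 1.192·[1 − (32.1407·0.615855 − 26.0703·0.550123)/(6.07033)] = 1.192·0.101845 = 0.121399 g/L.

0.1214 g/L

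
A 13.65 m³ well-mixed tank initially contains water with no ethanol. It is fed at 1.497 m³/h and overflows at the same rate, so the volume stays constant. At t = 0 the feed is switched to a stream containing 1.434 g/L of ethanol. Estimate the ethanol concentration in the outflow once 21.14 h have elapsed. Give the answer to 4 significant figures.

1.293 g/L

Transient balance on the dissolved component: V dC/dt = Q(C_in − C).
Time constant τ = V/Q = 13.65/1.497 = 9.11824 h.
This is linear first-order; C(t) = C_in + (C₀ − C_in) e^(−t/τ).
C(21.14) = 1.434 + (0 − 1.434)·e^(−21.14/9.11824) = 1.434 + (-1.43400)·0.0984279 = 1.29285 g/L.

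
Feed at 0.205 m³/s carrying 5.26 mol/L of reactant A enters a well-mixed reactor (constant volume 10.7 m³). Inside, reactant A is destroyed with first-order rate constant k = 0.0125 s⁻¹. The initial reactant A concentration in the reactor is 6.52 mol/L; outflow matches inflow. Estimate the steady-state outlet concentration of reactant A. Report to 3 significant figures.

Accumulation = in − out − consumed: V dC/dt = Q C_in − Q C − k V C.
Steady state (dC/dt = 0): C_ss = Q C_in/(Q + kV) = C_in/(1 + kV/Q).
C_ss = 0.205·5.26/(0.205 + 0.0125·10.7) = 1.0783/0.33875 = 3.1832 mol/L.

3.18 mol/L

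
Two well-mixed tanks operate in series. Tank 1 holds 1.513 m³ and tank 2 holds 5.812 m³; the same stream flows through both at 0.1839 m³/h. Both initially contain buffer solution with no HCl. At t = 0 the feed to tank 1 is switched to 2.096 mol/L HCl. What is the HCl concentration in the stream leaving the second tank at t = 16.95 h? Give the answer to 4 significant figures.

Time constants: τᵢ = Vᵢ/Q for each well-mixed tank.
τ₁ = 1.513/0.1839 = 8.22730 h; τ₂ = 5.812/0.1839 = 31.6041 h.
Tank 1: C₁ = C_in(1 − e^(−t/τ₁)). Tank 2 (τ₁ ≠ τ₂): C₂ = C_in[1 − (τ₁ e^(−t/τ₁) − τ₂ e^(−t/τ₂))/(τ₁ − τ₂)].
At t = 16.95: e^(−t/τ₁) = 0.127427, e^(−t/τ₂) = 0.584895.
C₂ = 2.096·[1 − (8.22730·0.127427 − 31.6041·0.584895)/(-23.3768)] = 2.096·0.254102 = 0.532598 mol/L.

0.5326 mol/L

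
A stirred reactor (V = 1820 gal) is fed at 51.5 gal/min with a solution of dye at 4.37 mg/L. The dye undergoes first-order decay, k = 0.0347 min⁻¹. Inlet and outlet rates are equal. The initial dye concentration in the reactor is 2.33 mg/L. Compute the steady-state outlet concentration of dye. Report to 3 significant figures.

1.96 mg/L

V dC/dt = Q(C_in − C) − k V C.
Steady state (dC/dt = 0): C_ss = Q C_in/(Q + kV) = C_in/(1 + kV/Q).
C_ss = 51.5·4.37/(51.5 + 0.0347·1820) = 225.06/114.65 = 1.9629 mg/L.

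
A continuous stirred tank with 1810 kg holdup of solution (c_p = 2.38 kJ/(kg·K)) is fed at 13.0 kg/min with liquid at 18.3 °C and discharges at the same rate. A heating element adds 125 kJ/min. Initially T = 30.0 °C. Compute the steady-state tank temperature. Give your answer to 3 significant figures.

Unsteady energy balance on the tank contents: M c_p dT/dt = ṁ c_p (T_in − T) + 125.
At steady state dT/dt = 0 ⇒ T_ss = T_in + Q̇/(ṁ c_p) = 18.3 + 125/(13.0·2.38) = 22.340 °C.

22.3 °C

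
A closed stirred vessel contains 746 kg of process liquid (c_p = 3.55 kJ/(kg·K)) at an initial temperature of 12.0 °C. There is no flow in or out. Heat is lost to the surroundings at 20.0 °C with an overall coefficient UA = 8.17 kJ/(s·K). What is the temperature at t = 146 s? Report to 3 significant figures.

Lumped-capacitance energy balance: M c_p dT/dt = UA(T_amb − T).
dT/dt = (T_ss − T)/τ with T_ss = T_amb = 20.000 °C, τ = M c_p/UA = 746·3.55/8.17 = 324.15 s.
T approaches T_ss exponentially: T(t) = T_ss + (T₀ − T_ss) e^(−t/τ).
T(146) = 20.000 + (-8.0000)·0.63737 = 14.901 °C.

14.9 °C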